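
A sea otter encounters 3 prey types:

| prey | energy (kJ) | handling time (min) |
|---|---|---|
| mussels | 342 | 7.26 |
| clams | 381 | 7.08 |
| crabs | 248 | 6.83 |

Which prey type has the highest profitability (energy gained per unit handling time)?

In descending order of E/h:
clams: 381/7.08 = 53.8 kJ/min
mussels: 342/7.26 = 47.1 kJ/min
crabs: 248/6.83 = 36.3 kJ/min

clams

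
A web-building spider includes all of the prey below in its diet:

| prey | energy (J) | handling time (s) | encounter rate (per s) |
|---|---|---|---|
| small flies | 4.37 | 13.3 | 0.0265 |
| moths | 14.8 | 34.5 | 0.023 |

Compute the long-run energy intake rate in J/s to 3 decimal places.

R = Σλ_iE_i / (1 + Σλ_ih_i)
Numerator: 0.0265×4.37 + 0.023×14.8 = 0.4562
Denominator: 1 + 0.0265×13.3 + 0.023×34.5 = 2.146
R = 0.4562/2.146 = 0.2126 J/s

0.213 J/s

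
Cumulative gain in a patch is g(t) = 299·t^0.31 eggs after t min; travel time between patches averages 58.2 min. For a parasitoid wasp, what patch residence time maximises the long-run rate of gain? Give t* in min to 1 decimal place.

26.1 min

Maximise g(t)/(T+t): set derivative to zero → g'(t)(T+t) = g(t).
g'(t) = 0.31·299·t^-0.69. Setting 0.31·299·t^-0.69 = 299·t^0.31/(58.2+t) gives 0.31(58.2+t) = t, so 0.69·t = 0.31×58.2.
t* = 0.31×58.2/0.69 = 26.15 min.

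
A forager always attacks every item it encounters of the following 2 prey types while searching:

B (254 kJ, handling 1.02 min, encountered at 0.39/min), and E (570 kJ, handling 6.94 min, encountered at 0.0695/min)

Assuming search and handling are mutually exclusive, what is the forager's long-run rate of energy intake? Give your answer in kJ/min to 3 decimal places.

R = Σλ_iE_i / (1 + Σλ_ih_i)
Numerator: 0.39×254 + 0.0695×570 = 138.7
Denominator: 1 + 0.39×1.02 + 0.0695×6.94 = 1.88
R = 138.7/1.88 = 73.76 kJ/min

73.758 kJ/min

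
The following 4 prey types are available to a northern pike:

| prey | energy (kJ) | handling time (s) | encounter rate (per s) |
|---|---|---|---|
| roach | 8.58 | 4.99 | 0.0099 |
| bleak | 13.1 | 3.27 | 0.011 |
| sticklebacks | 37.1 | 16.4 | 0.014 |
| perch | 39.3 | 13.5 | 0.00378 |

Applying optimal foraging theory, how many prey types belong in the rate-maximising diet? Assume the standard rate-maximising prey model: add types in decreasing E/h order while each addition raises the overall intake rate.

4

E/h in descending order: bleak 4.01, perch 2.91, sticklebacks 2.26, roach 1.72 kJ/s. The optimal diet is the largest prefix of this list for which every included type satisfies E_i/h_i > R on the types above it.
Rate on top 1: 0.1391. perch: 2.91 > 0.1391 → include.
Rate on top 2: 0.2692. sticklebacks: 2.26 > 0.2692 → include.
Rate on top 3: 0.6168. roach: 1.72 > 0.6168 → include.
Optimal diet: bleak, perch, sticklebacks, roach — 4 of 4 types.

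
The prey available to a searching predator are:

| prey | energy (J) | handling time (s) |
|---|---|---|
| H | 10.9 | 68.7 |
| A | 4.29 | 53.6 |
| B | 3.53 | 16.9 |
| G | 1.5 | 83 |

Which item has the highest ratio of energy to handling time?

In descending order of E/h:
B: 3.53/16.9 = 0.209 J/s
H: 10.9/68.7 = 0.159 J/s
A: 4.29/53.6 = 0.08 J/s
G: 1.5/83 = 0.0181 J/s

B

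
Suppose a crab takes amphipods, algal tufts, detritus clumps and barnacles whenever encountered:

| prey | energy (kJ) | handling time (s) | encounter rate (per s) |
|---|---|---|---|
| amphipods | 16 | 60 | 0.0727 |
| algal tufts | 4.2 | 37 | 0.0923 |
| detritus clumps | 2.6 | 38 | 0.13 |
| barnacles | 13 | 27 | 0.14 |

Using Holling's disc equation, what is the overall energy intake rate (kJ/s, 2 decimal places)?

R = (0.0727×16 + 0.0923×4.2 + 0.13×2.6 + 0.14×13) / (1 + 0.0727×60 + 0.0923×37 + 0.13×38 + 0.14×27) = 3.709/17.5 = 0.212 kJ/s.

0.21 kJ/s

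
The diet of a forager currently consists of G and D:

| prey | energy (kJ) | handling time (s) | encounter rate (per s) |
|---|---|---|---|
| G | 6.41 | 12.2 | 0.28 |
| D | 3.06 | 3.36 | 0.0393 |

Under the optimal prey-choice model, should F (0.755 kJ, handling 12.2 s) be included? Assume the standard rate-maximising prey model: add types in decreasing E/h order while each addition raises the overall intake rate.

Current rate: (0.28×6.41 + 0.0393×3.06)/(1 + 0.28×12.2 + 0.0393×3.36) = 0.4211 kJ/s.
Profitability of F: 0.755/12.2 = 0.06189 kJ/s.
Since 0.06189 < R, time spent handling F is better spent searching.

No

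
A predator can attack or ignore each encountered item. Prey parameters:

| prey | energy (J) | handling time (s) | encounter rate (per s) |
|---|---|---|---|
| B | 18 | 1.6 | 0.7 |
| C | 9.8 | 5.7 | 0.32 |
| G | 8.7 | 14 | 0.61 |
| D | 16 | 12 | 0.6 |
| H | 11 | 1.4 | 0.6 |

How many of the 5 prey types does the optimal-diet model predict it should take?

Rank by E/h (J/s): B 11.2, H 7.86, C 1.72, D 1.33, G 0.621. Include each in turn until the next type's E/h falls below the running intake rate.
Rate on top 1: 5.943. H: 7.86 > 5.943 → include.
Rate on top 2: 6.486. C: 1.72 < 6.486 → exclude; stop.
Optimal diet: B, H — 2 of 5 types.

2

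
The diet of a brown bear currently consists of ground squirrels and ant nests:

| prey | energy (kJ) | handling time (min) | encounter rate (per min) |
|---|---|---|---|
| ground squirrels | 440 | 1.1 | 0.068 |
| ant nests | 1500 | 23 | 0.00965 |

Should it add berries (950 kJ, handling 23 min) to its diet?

Yes

Intake rate on the current diet: R = (0.068×440 + 0.00965×1500) / (1 + 0.068×1.1 + 0.00965×23) = 44.4/1.297 = 34.24 kJ/min.
Profitability of berries: 950/23 = 41.3 kJ/min.
41.3 > 34.24, so adding berries raises the average — include it.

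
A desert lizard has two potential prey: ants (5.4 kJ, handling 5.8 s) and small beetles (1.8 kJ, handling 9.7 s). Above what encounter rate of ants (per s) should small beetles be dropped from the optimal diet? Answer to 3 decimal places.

The zero-one rule: include small beetles iff E₂/h₂ > λE₁/(1+λh₁). Equality gives the switch point.
λE₁h₂ = E₂ + λE₂h₁ ⇒ λ = E₂/(E₁h₂ − E₂h₁) = 1.8/(52.38 − 10.44) = 0.04292 per s.

0.043 per s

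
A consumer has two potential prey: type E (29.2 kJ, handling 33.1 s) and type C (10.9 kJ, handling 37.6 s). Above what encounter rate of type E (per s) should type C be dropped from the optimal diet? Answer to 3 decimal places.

At the threshold, the rate on type E alone equals the profitability of type C: λ·29.2/(1 + λ·33.1) = 10.9/37.6 = 0.2899.
Rearranging, λ(29.2 − 0.2899×33.1) = 0.2899, so λ = 0.2899/19.6 = 0.01479 per s.

0.015 per s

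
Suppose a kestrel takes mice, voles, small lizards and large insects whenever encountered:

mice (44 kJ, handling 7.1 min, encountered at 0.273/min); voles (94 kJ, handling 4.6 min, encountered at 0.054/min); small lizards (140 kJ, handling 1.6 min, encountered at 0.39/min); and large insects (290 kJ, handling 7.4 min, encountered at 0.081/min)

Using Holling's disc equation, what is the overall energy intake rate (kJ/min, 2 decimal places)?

21.58 kJ/min

Energy encountered per unit search time: 0.273×44 + 0.054×94 + 0.39×140 + 0.081×290 = 95.18 kJ/min.
Handling time per unit search time: 0.273×7.1 + 0.054×4.6 + 0.39×1.6 + 0.081×7.4 = 3.41.
Rate = 95.18/(1 + 3.41) = 21.58 kJ/min.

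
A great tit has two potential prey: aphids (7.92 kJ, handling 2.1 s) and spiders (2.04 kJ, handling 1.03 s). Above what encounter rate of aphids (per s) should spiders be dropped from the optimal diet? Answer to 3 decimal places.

Drop spiders once their profitability E₂/h₂ falls below the rate achievable on aphids alone: E₂/h₂ = λE₁/(1 + λh₁).
Solve for λ: λE₁h₂ = E₂(1 + λh₁) → λ(E₁h₂ − E₂h₁) = E₂ → λ = E₂/(E₁h₂ − E₂h₁).
λ = 2.04/(7.92×1.03 − 2.04×2.1) = 2.04/3.874 = 0.5266 per s.

0.527 per s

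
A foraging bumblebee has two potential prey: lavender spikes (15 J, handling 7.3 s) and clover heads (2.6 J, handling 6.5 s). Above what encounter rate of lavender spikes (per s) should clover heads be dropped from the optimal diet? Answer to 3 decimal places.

0.033 per s

Drop clover heads once their profitability E₂/h₂ falls below the rate achievable on lavender spikes alone: E₂/h₂ = λE₁/(1 + λh₁).
Solve for λ: λE₁h₂ = E₂(1 + λh₁) → λ(E₁h₂ − E₂h₁) = E₂ → λ = E₂/(E₁h₂ − E₂h₁).
λ = 2.6/(15×6.5 − 2.6×7.3) = 2.6/78.52 = 0.03311 per s.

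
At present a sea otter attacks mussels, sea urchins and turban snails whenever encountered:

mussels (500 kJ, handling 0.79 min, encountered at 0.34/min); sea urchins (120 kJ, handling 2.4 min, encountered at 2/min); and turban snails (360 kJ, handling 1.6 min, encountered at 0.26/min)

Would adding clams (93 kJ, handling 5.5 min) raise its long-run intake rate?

Intake rate on the current diet: R = (0.34×500 + 2×120 + 0.26×360) / (1 + 0.34×0.79 + 2×2.4 + 0.26×1.6) = 503.6/6.485 = 77.66 kJ/min.
Profitability of clams: 93/5.5 = 16.91 kJ/min.
16.91 < 77.66, so adding clams would lower the average — exclude it.

No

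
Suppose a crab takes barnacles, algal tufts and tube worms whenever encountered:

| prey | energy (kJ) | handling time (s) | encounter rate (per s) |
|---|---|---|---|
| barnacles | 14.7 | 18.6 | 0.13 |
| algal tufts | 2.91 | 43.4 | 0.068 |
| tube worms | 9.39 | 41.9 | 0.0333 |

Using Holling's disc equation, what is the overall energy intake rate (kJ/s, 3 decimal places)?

0.312 kJ/s

Energy encountered per unit search time: 0.13×14.7 + 0.068×2.91 + 0.0333×9.39 = 2.422 kJ/s.
Handling time per unit search time: 0.13×18.6 + 0.068×43.4 + 0.0333×41.9 = 6.764.
Rate = 2.422/(1 + 6.764) = 0.3119 kJ/s.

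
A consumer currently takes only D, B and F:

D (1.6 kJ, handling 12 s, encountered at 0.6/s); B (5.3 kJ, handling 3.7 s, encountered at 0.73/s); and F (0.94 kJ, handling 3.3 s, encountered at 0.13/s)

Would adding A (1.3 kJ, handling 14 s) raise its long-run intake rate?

No

Intake rate on the current diet: R = (0.6×1.6 + 0.73×5.3 + 0.13×0.94) / (1 + 0.6×12 + 0.73×3.7 + 0.13×3.3) = 4.951/11.33 = 0.437 kJ/s.
Profitability of A: 1.3/14 = 0.09286 kJ/s.
0.09286 < 0.437, so adding A would lower the average — exclude it.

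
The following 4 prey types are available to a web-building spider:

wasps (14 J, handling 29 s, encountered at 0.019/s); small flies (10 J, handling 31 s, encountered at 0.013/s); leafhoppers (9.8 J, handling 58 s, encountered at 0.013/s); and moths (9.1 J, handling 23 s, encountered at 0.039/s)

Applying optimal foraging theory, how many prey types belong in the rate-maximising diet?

3

Rank by E/h (J/s): wasps 0.483, moths 0.396, small flies 0.323, leafhoppers 0.169. Include each in turn until the next type's E/h falls below the running intake rate.
Rate on top 1: 0.1715. moths: 0.396 > 0.1715 → include.
Rate on top 2: 0.2536. small flies: 0.323 > 0.2536 → include.
Rate on top 3: 0.2634. leafhoppers: 0.169 < 0.2634 → exclude; stop.
Optimal diet: wasps, moths, small flies — 3 of 4 types.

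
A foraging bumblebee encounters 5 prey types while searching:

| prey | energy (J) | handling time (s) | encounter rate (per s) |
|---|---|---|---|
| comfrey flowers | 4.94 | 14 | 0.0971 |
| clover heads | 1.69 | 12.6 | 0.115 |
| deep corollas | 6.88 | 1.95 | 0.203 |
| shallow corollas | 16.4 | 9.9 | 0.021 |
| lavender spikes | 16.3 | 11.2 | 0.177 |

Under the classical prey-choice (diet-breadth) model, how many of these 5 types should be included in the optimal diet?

E/h in descending order: deep corollas 3.53, shallow corollas 1.66, lavender spikes 1.46, comfrey flowers 0.353, clover heads 0.134 J/s. The optimal diet is the largest prefix of this list for which every included type satisfies E_i/h_i > R on the types above it.
Rate on top 1: 1.001. shallow corollas: 1.66 > 1.001 → include.
Rate on top 2: 1.086. lavender spikes: 1.46 > 1.086 → include.
Rate on top 3: 1.29. comfrey flowers: 0.353 < 1.29 → exclude; stop.
Optimal diet: deep corollas, shallow corollas, lavender spikes — 3 of 5 types.

3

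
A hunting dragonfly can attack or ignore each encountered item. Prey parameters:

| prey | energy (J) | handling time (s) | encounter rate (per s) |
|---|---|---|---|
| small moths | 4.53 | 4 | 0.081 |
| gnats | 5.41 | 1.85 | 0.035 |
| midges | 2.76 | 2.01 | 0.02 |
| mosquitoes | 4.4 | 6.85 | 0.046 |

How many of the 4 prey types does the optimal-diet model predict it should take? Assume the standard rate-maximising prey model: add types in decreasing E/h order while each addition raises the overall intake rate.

Rank by E/h (J/s): gnats 2.92, midges 1.37, small moths 1.13, mosquitoes 0.642. Include each in turn until the next type's E/h falls below the running intake rate.
Rate on top 1: 0.1778. midges: 1.37 > 0.1778 → include.
Rate on top 2: 0.2213. small moths: 1.13 > 0.2213 → include.
Rate on top 3: 0.4279. mosquitoes: 0.642 > 0.4279 → include.
Optimal diet: gnats, midges, small moths, mosquitoes — 4 of 4 types.

4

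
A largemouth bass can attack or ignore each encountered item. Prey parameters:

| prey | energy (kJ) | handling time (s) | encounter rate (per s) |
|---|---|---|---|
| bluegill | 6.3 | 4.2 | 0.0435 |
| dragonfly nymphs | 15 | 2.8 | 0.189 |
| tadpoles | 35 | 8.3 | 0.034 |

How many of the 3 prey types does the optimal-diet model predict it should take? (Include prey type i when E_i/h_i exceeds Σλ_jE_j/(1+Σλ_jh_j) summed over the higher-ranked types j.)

2

Profitabilities (E/h, kJ/s): dragonfly nymphs 5.36, tadpoles 4.22, bluegill 1.5. Add prey in this order while the next type's profitability exceeds the intake rate on those already taken.
Rate on top 1: 1.854. tadpoles: 4.22 > 1.854 → include.
Rate on top 2: 2.222. bluegill: 1.5 < 2.222 → exclude; stop.
Optimal diet: dragonfly nymphs, tadpoles — 2 of 3 types.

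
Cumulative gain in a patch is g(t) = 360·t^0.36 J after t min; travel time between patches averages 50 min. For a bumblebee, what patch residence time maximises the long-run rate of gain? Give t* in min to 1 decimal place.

28.1 min

By the marginal value theorem, leave when the instantaneous gain rate g'(t) equals the habitat-wide average g(t)/(T + t).
g'(t) = 0.36·360·t^-0.64. Setting 0.36·360·t^-0.64 = 360·t^0.36/(50+t) gives 0.36(50+t) = t, so 0.64·t = 0.36×50.
t* = 0.36×50/0.64 = 28.12 min.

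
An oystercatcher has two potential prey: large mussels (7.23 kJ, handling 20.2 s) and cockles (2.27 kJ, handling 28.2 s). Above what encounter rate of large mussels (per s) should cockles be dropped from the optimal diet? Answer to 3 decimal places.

At the threshold, the rate on large mussels alone equals the profitability of cockles: λ·7.23/(1 + λ·20.2) = 2.27/28.2 = 0.0805.
Rearranging, λ(7.23 − 0.0805×20.2) = 0.0805, so λ = 0.0805/5.604 = 0.01436 per s.

0.014 per s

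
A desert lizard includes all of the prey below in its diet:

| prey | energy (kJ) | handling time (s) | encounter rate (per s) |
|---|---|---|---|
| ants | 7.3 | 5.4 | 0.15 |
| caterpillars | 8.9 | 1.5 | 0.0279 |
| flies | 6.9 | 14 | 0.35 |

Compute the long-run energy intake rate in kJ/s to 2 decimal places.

0.56 kJ/s

Energy encountered per unit search time: 0.15×7.3 + 0.0279×8.9 + 0.35×6.9 = 3.758 kJ/s.
Handling time per unit search time: 0.15×5.4 + 0.0279×1.5 + 0.35×14 = 5.752.
Rate = 3.758/(1 + 5.752) = 0.5566 kJ/s.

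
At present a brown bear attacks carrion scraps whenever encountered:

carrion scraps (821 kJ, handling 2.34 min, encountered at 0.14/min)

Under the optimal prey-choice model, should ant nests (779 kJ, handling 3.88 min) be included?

Yes

On carrion scraps alone, R = ΣλE/(1+Σλh) = 114.9/1.328 = 86.58 kJ/min.
Profitability of ant nests: 779/3.88 = 200.8 kJ/min.
Since 200.8 > R, including ant nests increases the long-run rate.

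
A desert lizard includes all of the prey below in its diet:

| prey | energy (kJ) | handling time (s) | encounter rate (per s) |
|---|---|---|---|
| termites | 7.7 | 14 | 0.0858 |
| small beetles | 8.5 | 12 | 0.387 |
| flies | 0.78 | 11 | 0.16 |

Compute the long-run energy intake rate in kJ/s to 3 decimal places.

0.474 kJ/s

R = Σλ_iE_i / (1 + Σλ_ih_i)
Numerator: 0.0858×7.7 + 0.387×8.5 + 0.16×0.78 = 4.075
Denominator: 1 + 0.0858×14 + 0.387×12 + 0.16×11 = 8.605
R = 4.075/8.605 = 0.4735 kJ/s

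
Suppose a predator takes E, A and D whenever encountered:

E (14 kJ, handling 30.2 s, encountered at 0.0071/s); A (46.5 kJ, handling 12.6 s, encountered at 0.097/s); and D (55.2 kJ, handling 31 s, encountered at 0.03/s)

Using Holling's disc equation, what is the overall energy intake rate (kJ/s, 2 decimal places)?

Energy encountered per unit search time: 0.0071×14 + 0.097×46.5 + 0.03×55.2 = 6.266 kJ/s.
Handling time per unit search time: 0.0071×30.2 + 0.097×12.6 + 0.03×31 = 2.367.
Rate = 6.266/(1 + 2.367) = 1.861 kJ/s.

1.86 kJ/s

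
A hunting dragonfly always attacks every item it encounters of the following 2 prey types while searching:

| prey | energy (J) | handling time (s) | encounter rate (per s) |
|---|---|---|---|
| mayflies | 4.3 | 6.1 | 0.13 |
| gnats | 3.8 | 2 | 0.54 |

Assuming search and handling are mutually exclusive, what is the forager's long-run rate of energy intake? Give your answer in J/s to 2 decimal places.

R = (0.13×4.3 + 0.54×3.8) / (1 + 0.13×6.1 + 0.54×2) = 2.611/2.873 = 0.9088 J/s.

0.91 J/s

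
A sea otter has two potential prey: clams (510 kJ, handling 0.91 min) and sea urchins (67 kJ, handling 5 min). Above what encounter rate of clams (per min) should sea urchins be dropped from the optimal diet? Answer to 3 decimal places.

Drop sea urchins once their profitability E₂/h₂ falls below the rate achievable on clams alone: E₂/h₂ = λE₁/(1 + λh₁).
Solve for λ: λE₁h₂ = E₂(1 + λh₁) → λ(E₁h₂ − E₂h₁) = E₂ → λ = E₂/(E₁h₂ − E₂h₁).
λ = 67/(510×5 − 67×0.91) = 67/2489 = 0.02692 per min.

0.027 per min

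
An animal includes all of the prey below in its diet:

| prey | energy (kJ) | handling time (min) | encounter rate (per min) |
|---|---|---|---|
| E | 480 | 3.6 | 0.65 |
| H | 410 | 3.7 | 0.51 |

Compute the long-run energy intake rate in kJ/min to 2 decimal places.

R = Σλ_iE_i / (1 + Σλ_ih_i)
Numerator: 0.65×480 + 0.51×410 = 521.1
Denominator: 1 + 0.65×3.6 + 0.51×3.7 = 5.227
R = 521.1/5.227 = 99.69 kJ/min

99.69 kJ/min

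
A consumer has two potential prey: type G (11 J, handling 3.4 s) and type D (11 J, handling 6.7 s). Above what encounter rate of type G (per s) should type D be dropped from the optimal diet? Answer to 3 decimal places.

0.303 per s

Drop type D once their profitability E₂/h₂ falls below the rate achievable on type G alone: E₂/h₂ = λE₁/(1 + λh₁).
Solve for λ: λE₁h₂ = E₂(1 + λh₁) → λ(E₁h₂ − E₂h₁) = E₂ → λ = E₂/(E₁h₂ − E₂h₁).
λ = 11/(11×6.7 − 11×3.4) = 11/36.3 = 0.303 per s.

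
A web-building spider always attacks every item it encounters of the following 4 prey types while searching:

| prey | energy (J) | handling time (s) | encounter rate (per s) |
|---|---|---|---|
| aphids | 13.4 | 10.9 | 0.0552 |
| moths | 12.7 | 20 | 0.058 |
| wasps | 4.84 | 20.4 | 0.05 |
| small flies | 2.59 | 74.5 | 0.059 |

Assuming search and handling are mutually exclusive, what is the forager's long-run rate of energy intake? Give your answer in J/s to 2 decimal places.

0.23 J/s

Energy encountered per unit search time: 0.0552×13.4 + 0.058×12.7 + 0.05×4.84 + 0.059×2.59 = 1.871 J/s.
Handling time per unit search time: 0.0552×10.9 + 0.058×20 + 0.05×20.4 + 0.059×74.5 = 7.177.
Rate = 1.871/(1 + 7.177) = 0.2288 J/s.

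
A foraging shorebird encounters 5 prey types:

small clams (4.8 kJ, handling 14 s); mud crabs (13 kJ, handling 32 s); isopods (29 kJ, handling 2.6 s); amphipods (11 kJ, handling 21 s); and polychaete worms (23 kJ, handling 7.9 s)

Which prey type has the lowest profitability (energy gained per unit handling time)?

small clams

In descending order of E/h:
isopods: 29/2.6 = 11.2 kJ/s
polychaete worms: 23/7.9 = 2.91 kJ/s
amphipods: 11/21 = 0.524 kJ/s
mud crabs: 13/32 = 0.406 kJ/s
small clams: 4.8/14 = 0.343 kJ/s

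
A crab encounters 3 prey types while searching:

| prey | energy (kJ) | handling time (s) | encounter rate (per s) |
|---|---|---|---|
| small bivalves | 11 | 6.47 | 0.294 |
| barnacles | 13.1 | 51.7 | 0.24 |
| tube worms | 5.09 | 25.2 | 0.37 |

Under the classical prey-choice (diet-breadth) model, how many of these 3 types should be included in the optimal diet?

1

E/h in descending order: small bivalves 1.7, barnacles 0.253, tube worms 0.202 kJ/s. The optimal diet is the largest prefix of this list for which every included type satisfies E_i/h_i > R on the types above it.
Rate on top 1: 1.114. barnacles: 0.253 < 1.114 → exclude; stop.
Optimal diet: small bivalves — 1 of 3 types.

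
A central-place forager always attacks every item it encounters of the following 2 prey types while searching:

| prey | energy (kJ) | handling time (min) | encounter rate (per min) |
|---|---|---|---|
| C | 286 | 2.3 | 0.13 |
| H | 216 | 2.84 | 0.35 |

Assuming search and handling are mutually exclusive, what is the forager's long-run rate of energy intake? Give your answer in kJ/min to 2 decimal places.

Energy encountered per unit search time: 0.13×286 + 0.35×216 = 112.8 kJ/min.
Handling time per unit search time: 0.13×2.3 + 0.35×2.84 = 1.293.
Rate = 112.8/(1 + 1.293) = 49.18 kJ/min.

49.18 kJ/min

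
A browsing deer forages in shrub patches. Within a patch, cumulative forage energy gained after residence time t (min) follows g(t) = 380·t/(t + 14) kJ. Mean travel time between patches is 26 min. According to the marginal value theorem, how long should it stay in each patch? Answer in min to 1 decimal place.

Optimal t* satisfies g'(t*) = g(t*)/(T + t*).
g'(t) = 380·14/(t + 14)². Setting 380·14/(t+14)² = 380t/[(t+14)(26+t)] gives 14(26+t) = t(t+14), so t² = 14×26 = 364.
t* = √364 = 19.08 min.

19.1 min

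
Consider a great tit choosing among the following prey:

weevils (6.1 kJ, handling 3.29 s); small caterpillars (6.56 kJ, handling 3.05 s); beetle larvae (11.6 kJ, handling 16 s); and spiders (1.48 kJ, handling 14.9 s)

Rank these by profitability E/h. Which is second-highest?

weevils

Profitability E/h (kJ/s): weevils = 6.1/3.29 = 1.85, small caterpillars = 6.56/3.05 = 2.15, beetle larvae = 11.6/16 = 0.725, spiders = 1.48/14.9 = 0.0993.
Ranked: small caterpillars > weevils > beetle larvae > spiders.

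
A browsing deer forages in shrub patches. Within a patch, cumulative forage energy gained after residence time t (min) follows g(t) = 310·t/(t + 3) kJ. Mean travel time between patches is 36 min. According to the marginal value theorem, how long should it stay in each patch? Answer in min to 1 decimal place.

Optimal t* satisfies g'(t*) = g(t*)/(T + t*).
g'(t) = 310·3/(t + 3)². Setting 310·3/(t+3)² = 310t/[(t+3)(36+t)] gives 3(36+t) = t(t+3), so t² = 3×36 = 108.
t* = √108 = 10.39 min.

10.4 min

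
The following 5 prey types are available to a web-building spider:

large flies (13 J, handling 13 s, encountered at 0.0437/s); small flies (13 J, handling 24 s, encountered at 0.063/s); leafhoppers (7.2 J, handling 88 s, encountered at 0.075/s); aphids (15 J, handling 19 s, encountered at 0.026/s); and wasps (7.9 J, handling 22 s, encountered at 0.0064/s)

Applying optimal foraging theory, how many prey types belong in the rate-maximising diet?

3

Rank by E/h (J/s): large flies 1, aphids 0.789, small flies 0.542, wasps 0.359, leafhoppers 0.0818. Include each in turn until the next type's E/h falls below the running intake rate.
Rate on top 1: 0.3623. aphids: 0.789 > 0.3623 → include.
Rate on top 2: 0.4646. small flies: 0.542 > 0.4646 → include.
Rate on top 3: 0.4972. wasps: 0.359 < 0.4972 → exclude; stop.
Optimal diet: large flies, aphids, small flies — 3 of 5 types.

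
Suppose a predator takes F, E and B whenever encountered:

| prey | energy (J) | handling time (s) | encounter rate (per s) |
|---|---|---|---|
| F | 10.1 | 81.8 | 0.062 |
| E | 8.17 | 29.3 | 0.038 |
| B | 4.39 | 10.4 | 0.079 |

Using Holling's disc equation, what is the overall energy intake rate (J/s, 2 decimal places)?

R = (0.062×10.1 + 0.038×8.17 + 0.079×4.39) / (1 + 0.062×81.8 + 0.038×29.3 + 0.079×10.4) = 1.283/8.007 = 0.1603 J/s.

0.16 J/s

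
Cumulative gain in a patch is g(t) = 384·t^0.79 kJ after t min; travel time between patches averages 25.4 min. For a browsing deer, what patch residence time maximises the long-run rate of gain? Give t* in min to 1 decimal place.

Maximise g(t)/(T+t): set derivative to zero → g'(t)(T+t) = g(t).
g'(t) = 0.79·384·t^-0.21. Setting 0.79·384·t^-0.21 = 384·t^0.79/(25.4+t) gives 0.79(25.4+t) = t, so 0.21·t = 0.79×25.4.
t* = 0.79×25.4/0.21 = 95.55 min.

95.6 min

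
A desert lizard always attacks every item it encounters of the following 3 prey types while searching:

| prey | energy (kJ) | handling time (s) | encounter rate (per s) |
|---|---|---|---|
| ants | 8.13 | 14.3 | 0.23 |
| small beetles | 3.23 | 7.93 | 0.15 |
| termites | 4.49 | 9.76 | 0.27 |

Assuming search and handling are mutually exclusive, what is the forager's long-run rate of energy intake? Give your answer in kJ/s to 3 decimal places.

R = Σλ_iE_i / (1 + Σλ_ih_i)
Numerator: 0.23×8.13 + 0.15×3.23 + 0.27×4.49 = 3.567
Denominator: 1 + 0.23×14.3 + 0.15×7.93 + 0.27×9.76 = 8.114
R = 3.567/8.114 = 0.4396 kJ/s

0.440 kJ/s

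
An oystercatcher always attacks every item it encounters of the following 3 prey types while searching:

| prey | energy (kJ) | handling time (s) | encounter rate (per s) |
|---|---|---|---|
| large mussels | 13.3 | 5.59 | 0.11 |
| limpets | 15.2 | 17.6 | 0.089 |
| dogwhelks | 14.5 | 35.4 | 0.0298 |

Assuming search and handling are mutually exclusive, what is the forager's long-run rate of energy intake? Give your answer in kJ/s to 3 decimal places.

Energy encountered per unit search time: 0.11×13.3 + 0.089×15.2 + 0.0298×14.5 = 3.248 kJ/s.
Handling time per unit search time: 0.11×5.59 + 0.089×17.6 + 0.0298×35.4 = 3.236.
Rate = 3.248/(1 + 3.236) = 0.7667 kJ/s.

0.767 kJ/s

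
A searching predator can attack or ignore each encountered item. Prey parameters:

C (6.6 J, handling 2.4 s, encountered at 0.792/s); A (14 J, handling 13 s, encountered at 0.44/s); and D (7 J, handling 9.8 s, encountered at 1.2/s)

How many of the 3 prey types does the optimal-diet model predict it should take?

Rank by E/h (J/s): C 2.75, A 1.08, D 0.714. Include each in turn until the next type's E/h falls below the running intake rate.
Rate on top 1: 1.802. A: 1.08 < 1.802 → exclude; stop.
Optimal diet: C — 1 of 3 types.

1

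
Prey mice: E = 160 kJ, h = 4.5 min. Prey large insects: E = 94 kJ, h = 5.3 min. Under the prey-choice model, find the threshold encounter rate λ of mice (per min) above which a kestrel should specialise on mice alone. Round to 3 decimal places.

0.221 per min

At the threshold, the rate on mice alone equals the profitability of large insects: λ·160/(1 + λ·4.5) = 94/5.3 = 17.74.
Rearranging, λ(160 − 17.74×4.5) = 17.74, so λ = 17.74/80.19 = 0.2212 per min.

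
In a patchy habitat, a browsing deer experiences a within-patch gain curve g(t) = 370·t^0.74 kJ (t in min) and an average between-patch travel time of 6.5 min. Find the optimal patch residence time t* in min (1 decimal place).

Maximise g(t)/(T+t): set derivative to zero → g'(t)(T+t) = g(t).
g'(t) = 0.74·370·t^-0.26. Setting 0.74·370·t^-0.26 = 370·t^0.74/(6.5+t) gives 0.74(6.5+t) = t, so 0.26·t = 0.74×6.5.
t* = 0.74×6.5/0.26 = 18.5 min.

18.5 min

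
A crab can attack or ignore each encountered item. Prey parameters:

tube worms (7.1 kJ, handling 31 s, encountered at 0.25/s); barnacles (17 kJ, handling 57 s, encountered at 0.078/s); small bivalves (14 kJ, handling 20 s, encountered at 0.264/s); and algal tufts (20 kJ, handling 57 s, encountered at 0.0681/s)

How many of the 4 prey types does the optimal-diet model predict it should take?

Rank by E/h (kJ/s): small bivalves 0.7, algal tufts 0.351, barnacles 0.298, tube worms 0.229. Include each in turn until the next type's E/h falls below the running intake rate.
Rate on top 1: 0.5885. algal tufts: 0.351 < 0.5885 → exclude; stop.
Optimal diet: small bivalves — 1 of 4 types.

1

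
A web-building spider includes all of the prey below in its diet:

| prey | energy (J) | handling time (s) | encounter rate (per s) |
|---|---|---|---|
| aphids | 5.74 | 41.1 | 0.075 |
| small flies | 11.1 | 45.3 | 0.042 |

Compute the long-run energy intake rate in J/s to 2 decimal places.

R = Σλ_iE_i / (1 + Σλ_ih_i)
Numerator: 0.075×5.74 + 0.042×11.1 = 0.8967
Denominator: 1 + 0.075×41.1 + 0.042×45.3 = 5.985
R = 0.8967/5.985 = 0.1498 J/s

0.15 J/s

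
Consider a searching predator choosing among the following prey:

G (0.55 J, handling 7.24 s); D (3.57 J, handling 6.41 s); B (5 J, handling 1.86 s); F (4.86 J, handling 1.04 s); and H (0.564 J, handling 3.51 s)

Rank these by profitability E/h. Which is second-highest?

B

Profitability E/h (J/s): G = 0.55/7.24 = 0.076, D = 3.57/6.41 = 0.557, B = 5/1.86 = 2.69, F = 4.86/1.04 = 4.67, H = 0.564/3.51 = 0.161.
Ranked: F > B > D > H > G.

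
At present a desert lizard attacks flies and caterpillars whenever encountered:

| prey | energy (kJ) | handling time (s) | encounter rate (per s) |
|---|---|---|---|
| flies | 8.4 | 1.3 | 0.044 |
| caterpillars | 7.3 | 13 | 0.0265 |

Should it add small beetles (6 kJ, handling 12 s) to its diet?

Yes

Current rate: (0.044×8.4 + 0.0265×7.3)/(1 + 0.044×1.3 + 0.0265×13) = 0.4017 kJ/s.
Profitability of small beetles: 6/12 = 0.5 kJ/s.
0.5 > 0.4017, so adding small beetles raises the average — include it.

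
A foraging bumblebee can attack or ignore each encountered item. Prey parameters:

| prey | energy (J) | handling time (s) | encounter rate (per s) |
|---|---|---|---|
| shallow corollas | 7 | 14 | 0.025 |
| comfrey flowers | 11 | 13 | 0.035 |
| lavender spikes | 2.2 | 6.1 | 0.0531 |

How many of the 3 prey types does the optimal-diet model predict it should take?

Rank by E/h (J/s): comfrey flowers 0.846, shallow corollas 0.5, lavender spikes 0.361. Include each in turn until the next type's E/h falls below the running intake rate.
Rate on top 1: 0.2646. shallow corollas: 0.5 > 0.2646 → include.
Rate on top 2: 0.3102. lavender spikes: 0.361 > 0.3102 → include.
Optimal diet: comfrey flowers, shallow corollas, lavender spikes — 3 of 3 types.

3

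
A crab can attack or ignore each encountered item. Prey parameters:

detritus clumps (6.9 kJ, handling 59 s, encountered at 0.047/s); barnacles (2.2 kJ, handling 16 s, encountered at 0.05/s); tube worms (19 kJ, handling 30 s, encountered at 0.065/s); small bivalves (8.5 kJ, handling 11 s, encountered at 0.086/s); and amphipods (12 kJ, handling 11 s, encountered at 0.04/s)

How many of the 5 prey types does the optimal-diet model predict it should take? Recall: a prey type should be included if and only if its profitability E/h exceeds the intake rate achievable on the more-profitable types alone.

3

E/h in descending order: amphipods 1.09, small bivalves 0.773, tube worms 0.633, barnacles 0.138, detritus clumps 0.117 kJ/s. The optimal diet is the largest prefix of this list for which every included type satisfies E_i/h_i > R on the types above it.
Rate on top 1: 0.3333. small bivalves: 0.773 > 0.3333 → include.
Rate on top 2: 0.5075. tube worms: 0.633 > 0.5075 → include.
Rate on top 3: 0.5641. barnacles: 0.138 < 0.5641 → exclude; stop.
Optimal diet: amphipods, small bivalves, tube worms — 3 of 5 types.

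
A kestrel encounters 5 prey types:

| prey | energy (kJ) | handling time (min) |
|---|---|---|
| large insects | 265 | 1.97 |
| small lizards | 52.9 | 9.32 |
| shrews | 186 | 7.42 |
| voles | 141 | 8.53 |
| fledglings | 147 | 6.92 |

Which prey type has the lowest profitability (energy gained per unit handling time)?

Profitability E/h (kJ/min): large insects = 265/1.97 = 135, small lizards = 52.9/9.32 = 5.68, shrews = 186/7.42 = 25.1, voles = 141/8.53 = 16.5, fledglings = 147/6.92 = 21.2.
Ranked: large insects > shrews > fledglings > voles > small lizards.

small lizards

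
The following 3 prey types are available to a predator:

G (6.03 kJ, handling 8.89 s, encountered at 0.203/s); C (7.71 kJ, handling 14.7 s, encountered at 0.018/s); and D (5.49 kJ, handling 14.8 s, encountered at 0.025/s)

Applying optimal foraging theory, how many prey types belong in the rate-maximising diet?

2

Rank by E/h (kJ/s): G 0.678, C 0.524, D 0.371. Include each in turn until the next type's E/h falls below the running intake rate.
Rate on top 1: 0.4364. C: 0.524 > 0.4364 → include.
Rate on top 2: 0.444. D: 0.371 < 0.444 → exclude; stop.
Optimal diet: G, C — 2 of 3 types.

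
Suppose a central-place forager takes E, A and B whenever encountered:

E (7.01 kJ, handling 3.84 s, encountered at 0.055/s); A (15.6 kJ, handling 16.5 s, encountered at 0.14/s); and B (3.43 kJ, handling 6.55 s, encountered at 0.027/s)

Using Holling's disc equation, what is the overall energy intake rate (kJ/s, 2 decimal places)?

R = (0.055×7.01 + 0.14×15.6 + 0.027×3.43) / (1 + 0.055×3.84 + 0.14×16.5 + 0.027×6.55) = 2.662/3.698 = 0.7199 kJ/s.

0.72 kJ/s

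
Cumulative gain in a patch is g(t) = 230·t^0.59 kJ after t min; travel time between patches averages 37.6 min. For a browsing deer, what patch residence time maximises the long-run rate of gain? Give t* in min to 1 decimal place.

54.1 min

Maximise g(t)/(T+t): set derivative to zero → g'(t)(T+t) = g(t).
g'(t) = 0.59·230·t^-0.41. Setting 0.59·230·t^-0.41 = 230·t^0.59/(37.6+t) gives 0.59(37.6+t) = t, so 0.41·t = 0.59×37.6.
t* = 0.59×37.6/0.41 = 54.11 min.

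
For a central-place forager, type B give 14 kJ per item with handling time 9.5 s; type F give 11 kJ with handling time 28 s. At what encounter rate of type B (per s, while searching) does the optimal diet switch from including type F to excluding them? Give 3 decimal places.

0.038 per s

The zero-one rule: include type F iff E₂/h₂ > λE₁/(1+λh₁). Equality gives the switch point.
λE₁h₂ = E₂ + λE₂h₁ ⇒ λ = E₂/(E₁h₂ − E₂h₁) = 11/(392 − 104.5) = 0.03826 per s.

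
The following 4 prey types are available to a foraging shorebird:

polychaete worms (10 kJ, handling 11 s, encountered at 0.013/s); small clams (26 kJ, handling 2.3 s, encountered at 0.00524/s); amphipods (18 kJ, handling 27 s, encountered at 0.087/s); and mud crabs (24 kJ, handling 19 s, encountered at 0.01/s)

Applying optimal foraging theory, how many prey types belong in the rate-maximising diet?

4

E/h in descending order: small clams 11.3, mud crabs 1.26, polychaete worms 0.909, amphipods 0.667 kJ/s. The optimal diet is the largest prefix of this list for which every included type satisfies E_i/h_i > R on the types above it.
Rate on top 1: 0.1346. mud crabs: 1.26 > 0.1346 → include.
Rate on top 2: 0.313. polychaete worms: 0.909 > 0.313 → include.
Rate on top 3: 0.3764. amphipods: 0.667 > 0.3764 → include.
Optimal diet: small clams, mud crabs, polychaete worms, amphipods — 4 of 4 types.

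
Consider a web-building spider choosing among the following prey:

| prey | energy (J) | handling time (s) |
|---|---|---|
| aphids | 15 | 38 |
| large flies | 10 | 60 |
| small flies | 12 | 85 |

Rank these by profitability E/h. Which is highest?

aphids

Profitability E/h (J/s): aphids = 15/38 = 0.395, large flies = 10/60 = 0.167, small flies = 12/85 = 0.141.
Ranked: aphids > large flies > small flies.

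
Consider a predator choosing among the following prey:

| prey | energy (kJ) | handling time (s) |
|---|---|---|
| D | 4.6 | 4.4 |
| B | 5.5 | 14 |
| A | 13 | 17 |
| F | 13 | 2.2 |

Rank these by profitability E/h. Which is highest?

In descending order of E/h:
F: 13/2.2 = 5.91 kJ/s
D: 4.6/4.4 = 1.05 kJ/s
A: 13/17 = 0.765 kJ/s
B: 5.5/14 = 0.393 kJ/s

F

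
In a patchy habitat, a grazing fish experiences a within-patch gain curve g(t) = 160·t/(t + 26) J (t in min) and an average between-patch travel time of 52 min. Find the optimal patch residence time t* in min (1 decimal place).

36.8 min

Maximise g(t)/(T+t): set derivative to zero → g'(t)(T+t) = g(t).
g'(t) = 160·26/(t + 26)². Setting 160·26/(t+26)² = 160t/[(t+26)(52+t)] gives 26(52+t) = t(t+26), so t² = 26×52 = 1352.
t* = √1352 = 36.77 min.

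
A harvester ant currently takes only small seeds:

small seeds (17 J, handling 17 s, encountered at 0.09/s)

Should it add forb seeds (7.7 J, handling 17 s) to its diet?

No

Intake rate on the current diet: R = (0.09×17) / (1 + 0.09×17) = 1.53/2.53 = 0.6047 J/s.
Profitability of forb seeds: 7.7/17 = 0.4529 J/s.
0.4529 < 0.6047, so adding forb seeds would lower the average — exclude it.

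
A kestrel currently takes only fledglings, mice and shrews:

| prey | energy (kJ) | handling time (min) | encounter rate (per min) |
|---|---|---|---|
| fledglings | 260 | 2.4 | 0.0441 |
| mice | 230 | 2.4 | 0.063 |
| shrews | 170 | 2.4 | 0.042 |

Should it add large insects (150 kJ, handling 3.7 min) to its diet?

Yes

On fledglings, mice and shrews alone, R = ΣλE/(1+Σλh) = 33.1/1.358 = 24.37 kJ/min.
large insects: E/h = 150/3.7 = 40.54 kJ/min.
40.54 > 24.37, so adding large insects raises the average — include it.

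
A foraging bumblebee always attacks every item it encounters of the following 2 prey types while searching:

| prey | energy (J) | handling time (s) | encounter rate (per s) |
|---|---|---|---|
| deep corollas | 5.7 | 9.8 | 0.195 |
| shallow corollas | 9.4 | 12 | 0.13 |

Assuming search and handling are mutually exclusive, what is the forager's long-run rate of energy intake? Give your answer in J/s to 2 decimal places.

Energy encountered per unit search time: 0.195×5.7 + 0.13×9.4 = 2.334 J/s.
Handling time per unit search time: 0.195×9.8 + 0.13×12 = 3.471.
Rate = 2.334/(1 + 3.471) = 0.5219 J/s.

0.52 J/s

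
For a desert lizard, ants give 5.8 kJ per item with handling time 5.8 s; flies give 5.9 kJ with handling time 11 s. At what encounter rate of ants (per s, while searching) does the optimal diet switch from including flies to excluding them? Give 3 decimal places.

At the threshold, the rate on ants alone equals the profitability of flies: λ·5.8/(1 + λ·5.8) = 5.9/11 = 0.5364.
Rearranging, λ(5.8 − 0.5364×5.8) = 0.5364, so λ = 0.5364/2.689 = 0.1995 per s.

0.199 per s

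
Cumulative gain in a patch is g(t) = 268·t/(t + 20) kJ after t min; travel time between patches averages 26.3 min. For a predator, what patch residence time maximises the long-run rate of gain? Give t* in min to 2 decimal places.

Optimal t* satisfies g'(t*) = g(t*)/(T + t*).
g'(t) = 268·20/(t + 20)². Setting 268·20/(t+20)² = 268t/[(t+20)(26.3+t)] gives 20(26.3+t) = t(t+20), so t² = 20×26.3 = 526.
t* = √526 = 22.93 min.

22.93 min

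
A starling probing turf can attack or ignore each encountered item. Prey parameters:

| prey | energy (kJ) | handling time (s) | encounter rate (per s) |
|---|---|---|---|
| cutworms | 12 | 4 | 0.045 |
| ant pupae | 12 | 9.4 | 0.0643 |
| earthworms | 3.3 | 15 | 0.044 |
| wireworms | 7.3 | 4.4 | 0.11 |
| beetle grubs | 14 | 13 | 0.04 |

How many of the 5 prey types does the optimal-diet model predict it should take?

E/h in descending order: cutworms 3, wireworms 1.66, ant pupae 1.28, beetle grubs 1.08, earthworms 0.22 kJ/s. The optimal diet is the largest prefix of this list for which every included type satisfies E_i/h_i > R on the types above it.
Rate on top 1: 0.4576. wireworms: 1.66 > 0.4576 → include.
Rate on top 2: 0.8071. ant pupae: 1.28 > 0.8071 → include.
Rate on top 3: 0.9322. beetle grubs: 1.08 > 0.9322 → include.
Rate on top 4: 0.9592. earthworms: 0.22 < 0.9592 → exclude; stop.
Optimal diet: cutworms, wireworms, ant pupae, beetle grubs — 4 of 5 types.

4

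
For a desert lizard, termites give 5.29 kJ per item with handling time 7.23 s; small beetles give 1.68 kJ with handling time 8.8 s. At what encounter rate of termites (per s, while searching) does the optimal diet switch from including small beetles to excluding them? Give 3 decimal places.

0.049 per s

At the threshold, the rate on termites alone equals the profitability of small beetles: λ·5.29/(1 + λ·7.23) = 1.68/8.8 = 0.1909.
Rearranging, λ(5.29 − 0.1909×7.23) = 0.1909, so λ = 0.1909/3.91 = 0.04883 per s.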